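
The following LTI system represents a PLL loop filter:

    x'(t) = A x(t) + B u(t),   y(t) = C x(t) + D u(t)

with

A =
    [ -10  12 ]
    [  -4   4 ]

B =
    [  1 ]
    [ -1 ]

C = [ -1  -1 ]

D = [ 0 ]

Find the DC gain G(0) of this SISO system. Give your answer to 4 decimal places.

3.7500

G(0) = C(-A)^{-1}B + D = -C A^{-1} B + D.
det A = 8, so A^{-1} = (1/8)·adj(A) = [[1/2, -3/2], [1/2, -5/4]]
A^{-1} B = [2, 7/4]^T
C A^{-1} B = -15/4
G(0) = D - C A^{-1} B = 0 - (-15/4) = 15/4 ≈ 3.7500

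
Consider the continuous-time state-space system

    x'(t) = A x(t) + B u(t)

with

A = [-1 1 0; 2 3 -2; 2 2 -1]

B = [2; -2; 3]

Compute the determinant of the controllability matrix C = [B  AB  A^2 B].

AB = [[-4], [-8], [-3]]
A^2B = [[-4], [-26], [-21]]
Controllability matrix C = [B  AB  A^2B] = [[2, -4, -4], [-2, -8, -26], [3, -3, -21]]
Expanding along the first row, det(C) = 2·((-8)·(-21) - (-26)·(-3)) - (-4)·((-2)·(-21) - (-26)·3) + (-4)·((-2)·(-3) - (-8)·3) = 2·90 - (-4)·120 + (-4)·30 = 540
Since det(C) ≠ 0, rank(C) = 3 and the system is completely controllable.

540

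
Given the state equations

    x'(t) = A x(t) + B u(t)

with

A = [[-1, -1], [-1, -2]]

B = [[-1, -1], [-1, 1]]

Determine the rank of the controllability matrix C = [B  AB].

2

AB = [[2, 0], [3, -1]]
Controllability matrix C = [B  AB] = [[-1, -1, 2, 0], [-1, 1, 3, -1]]
Take the 2×2 submatrix of C formed by columns 1, 2: [[-1, -1], [-1, 1]]. Its determinant is (-1)·1 - (-1)·(-1) = -1 - 1 = -2 ≠ 0.
So rank(C) ≥ 2; since C has 2 rows, rank(C) = 2.
rank(C) = 2 = n, so the pair (A, B) is completely controllable.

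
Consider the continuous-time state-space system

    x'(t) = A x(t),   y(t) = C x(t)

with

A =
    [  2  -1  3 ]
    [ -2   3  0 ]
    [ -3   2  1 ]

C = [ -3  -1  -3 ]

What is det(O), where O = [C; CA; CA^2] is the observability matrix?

CA = [[5, -6, -12]]
CA^2 = [[58, -47, 3]]
Observability matrix O = [C; CA; CA^2] = [[-3, -1, -3], [5, -6, -12], [58, -47, 3]]
Expanding along the first row, det(O) = (-3)·((-6)·3 - (-12)·(-47)) - (-1)·(5·3 - (-12)·58) + (-3)·(5·(-47) - (-6)·58) = (-3)·(-582) - (-1)·711 + (-3)·113 = 2118
Since det(O) ≠ 0, rank(O) = 3 and the system is completely observable.

2118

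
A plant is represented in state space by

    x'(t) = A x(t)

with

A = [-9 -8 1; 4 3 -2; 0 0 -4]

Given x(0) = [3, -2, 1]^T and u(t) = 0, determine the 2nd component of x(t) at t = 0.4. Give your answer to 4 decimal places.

-1.2075

det(sI - A) = s^3 - (tr A)s^2 + (M11 + M22 + M33)s - det A, where Mii is the 2×2 principal minor of A obtained by deleting row i and column i.
tr A = (-9) + 3 + (-4) = -10; M11 = 3·(-4) - (-2)·0 = -12 - 0 = -12; M22 = (-9)·(-4) - 1·0 = 36 - 0 = 36; M33 = (-9)·3 - (-8)·4 = -27 - (-32) = 5; sum of minors = 29.
det A = (-9)·(3·(-4) - (-2)·0) - (-8)·(4·(-4) - (-2)·0) + 1·(4·0 - 3·0) = (-9)·(-12) - (-8)·(-16) + 1·0 = -20.
So p(s) = det(sI - A) = s^3 + 10s^2 + 29s + 20.
Rational-root test: any integer root divides 20. Testing small divisors, s = -1 works: p(-1) = -1 + 10 + (-29) + 20 = 0, so (s + 1) is a factor.
Dividing, p(s) = (s + 1)(s^2 + 9s + 20).
Factor s^2 + 9s + 20: two numbers with sum -9 and product 20 are -4 and -5, so s^2 + 9s + 20 = (s + 4)(s + 5).
Hence p(s) = (s + 1) (s + 4) (s + 5), with roots -5, -4, -1.
The eigenvalues -5, -4, -1 are distinct and real, so A is diagonalisable and x(t) = e^{At} x(0) = V diag(e^{λ_i t}) V^{-1} x(0), where the columns of V are the eigenvectors.
λ = -5: A - (-5)I = [[-4, -8, 1], [4, 8, -2], [0, 0, 1]]. v must be orthogonal to every row; (row 1) × (row 2) = [8, -4, 0], so take v_1 = [2, -1, 0]^T.
λ = -4: A - (-4)I = [[-5, -8, 1], [4, 7, -2], [0, 0, 0]]. v must be orthogonal to every row; (row 1) × (row 2) = [9, -6, -3], so take v_2 = [-3, 2, 1]^T.
λ = -1: A - (-1)I = [[-8, -8, 1], [4, 4, -2], [0, 0, -3]]. v must be orthogonal to every row; (row 1) × (row 2) = [12, -12, 0], so take v_3 = [-1, 1, 0]^T.
V = [v_1 v_2 v_3] = [[2, -3, -1], [-1, 2, 1], [0, 1, 0]] has det V = -1, so V^{-1} = adj(V)/det V = [[1, 1, 1], [0, 0, 1], [1, 2, -1]].
Modal coordinates z(0) = V^{-1} x(0): 1·3 + 1·(-2) + 1·1 = 2; 0·3 + 0·(-2) + 1·1 = 1; 1·3 + 2·(-2) + (-1)·1 = -2; so z(0) = [2, 1, -2]^T.
x_2(t) = Σ_i (v_i)_2 · z_i(0) · e^{λ_i t} (row 2 of V times the modal terms).
x_2(0.4) = (-1)·2·e^{-5·0.4} + 2·1·e^{-4·0.4} + 1·(-2)·e^{-1·0.4} = (-2)·0.135335 + 2·0.201897 + (-2)·0.670320 = -1.2075.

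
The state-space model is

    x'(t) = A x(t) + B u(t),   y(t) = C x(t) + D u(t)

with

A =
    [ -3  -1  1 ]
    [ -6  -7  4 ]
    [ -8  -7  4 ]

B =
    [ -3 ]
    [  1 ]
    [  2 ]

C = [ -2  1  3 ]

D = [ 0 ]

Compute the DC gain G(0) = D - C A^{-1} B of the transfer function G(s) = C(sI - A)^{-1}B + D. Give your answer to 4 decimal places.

G(0) = C(-A)^{-1}B + D = -C A^{-1} B + D.
det A = -6, so A^{-1} = (1/-6)·adj(A) = [[0, 1/2, -1/2], [4/3, 2/3, -1], [7/3, 13/6, -5/2]]
A^{-1} B = [-1/2, -16/3, -59/6]^T
C A^{-1} B = -203/6
G(0) = D - C A^{-1} B = 0 - (-203/6) = 203/6 ≈ 33.8333

33.8333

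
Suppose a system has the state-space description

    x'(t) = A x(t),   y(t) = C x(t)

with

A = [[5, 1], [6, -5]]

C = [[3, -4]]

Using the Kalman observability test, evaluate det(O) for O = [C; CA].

33

CA = [[-9, 23]]
Observability matrix O = [C; CA] = [[3, -4], [-9, 23]]
det(O) = 3·23 - (-4)·(-9) = 69 - 36 = 33
Since det(O) ≠ 0, rank(O) = 2 and the system is completely observable.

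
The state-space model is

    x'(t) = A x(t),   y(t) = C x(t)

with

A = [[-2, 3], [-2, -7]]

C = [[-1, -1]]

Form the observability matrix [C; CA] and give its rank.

1

CA = [[4, 4]]
Observability matrix O = [C; CA] = [[-1, -1], [4, 4]]
Every row of O is a scalar multiple of row 1 = [-1, -1] (multipliers 1, -4), so the rows span a one-dimensional space.
O ≠ 0, hence rank(O) = 1.
rank(O) = 1 < n = 2, so the pair (A, C) is not completely observable.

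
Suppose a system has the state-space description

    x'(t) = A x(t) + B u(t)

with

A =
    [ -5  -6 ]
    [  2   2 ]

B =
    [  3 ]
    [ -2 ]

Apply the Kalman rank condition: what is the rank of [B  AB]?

AB = [[-3], [2]]
Controllability matrix C = [B  AB] = [[3, -3], [-2, 2]]
Every column of C is a scalar multiple of column 1 = [3, -2] (multipliers 1, -1), so the columns span a one-dimensional space.
C ≠ 0, hence rank(C) = 1.
rank(C) = 1 < n = 2, so the pair (A, B) is not completely controllable.

1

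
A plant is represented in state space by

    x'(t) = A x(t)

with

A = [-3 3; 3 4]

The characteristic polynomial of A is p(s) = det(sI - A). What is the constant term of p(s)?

For a 2×2 matrix, det(sI - A) = s^2 - (tr A)s + det A.
tr A = 1, det A = -21.
So p(s) = s^2 - s - 21.
The constant term is -21.

-21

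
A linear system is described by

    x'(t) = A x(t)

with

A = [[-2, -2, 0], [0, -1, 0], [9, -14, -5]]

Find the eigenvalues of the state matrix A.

-5, -2, -1

det(sI - A) = s^3 - (tr A)s^2 + (M11 + M22 + M33)s - det A, where Mii is the 2×2 principal minor of A obtained by deleting row i and column i.
tr A = (-2) + (-1) + (-5) = -8; M11 = (-1)·(-5) - 0·(-14) = 5 - 0 = 5; M22 = (-2)·(-5) - 0·9 = 10 - 0 = 10; M33 = (-2)·(-1) - (-2)·0 = 2 - 0 = 2; sum of minors = 17.
det A = (-2)·((-1)·(-5) - 0·(-14)) - (-2)·(0·(-5) - 0·9) + 0·(0·(-14) - (-1)·9) = (-2)·5 - (-2)·0 + 0·9 = -10.
So p(s) = det(sI - A) = s^3 + 8s^2 + 17s + 10.
Rational-root test: any integer root divides 10. Testing small divisors, s = -1 works: p(-1) = -1 + 8 + (-17) + 10 = 0, so (s + 1) is a factor.
Dividing, p(s) = (s + 1)(s^2 + 7s + 10).
Factor s^2 + 7s + 10: two numbers with sum -7 and product 10 are -2 and -5, so s^2 + 7s + 10 = (s + 2)(s + 5).
Hence p(s) = (s + 1) (s + 2) (s + 5), with roots -5, -2, -1.
All eigenvalues have negative real part, so the system is asymptotically stable.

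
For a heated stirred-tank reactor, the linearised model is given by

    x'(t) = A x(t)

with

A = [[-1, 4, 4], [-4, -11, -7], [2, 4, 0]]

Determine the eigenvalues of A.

-5, -4, -3

det(sI - A) = s^3 - (tr A)s^2 + (M11 + M22 + M33)s - det A, where Mii is the 2×2 principal minor of A obtained by deleting row i and column i.
tr A = (-1) + (-11) + 0 = -12; M11 = (-11)·0 - (-7)·4 = 0 - (-28) = 28; M22 = (-1)·0 - 4·2 = 0 - 8 = -8; M33 = (-1)·(-11) - 4·(-4) = 11 - (-16) = 27; sum of minors = 47.
det A = (-1)·((-11)·0 - (-7)·4) - 4·((-4)·0 - (-7)·2) + 4·((-4)·4 - (-11)·2) = (-1)·28 - 4·14 + 4·6 = -60.
So p(s) = det(sI - A) = s^3 + 12s^2 + 47s + 60.
Rational-root test: any integer root divides 60. Testing small divisors, s = -3 works: p(-3) = -27 + 108 + (-141) + 60 = 0, so (s + 3) is a factor.
Dividing, p(s) = (s + 3)(s^2 + 9s + 20).
Factor s^2 + 9s + 20: two numbers with sum -9 and product 20 are -4 and -5, so s^2 + 9s + 20 = (s + 4)(s + 5).
Hence p(s) = (s + 3) (s + 4) (s + 5), with roots -5, -4, -3.
All eigenvalues have negative real part, so the system is asymptotically stable.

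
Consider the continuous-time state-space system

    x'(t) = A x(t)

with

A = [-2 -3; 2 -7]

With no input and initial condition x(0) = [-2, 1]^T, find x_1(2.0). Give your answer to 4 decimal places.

det(sI - A) = s^2 - (tr A)s + det A, with tr A = (-2) + (-7) = -9 and det A = (-2)·(-7) - (-3)·2 = 14 - (-6) = 20.
So p(s) = det(sI - A) = s^2 + 9s + 20.
Factor s^2 + 9s + 20: two numbers with sum -9 and product 20 are -4 and -5, so s^2 + 9s + 20 = (s + 4)(s + 5).
Hence p(s) = (s + 4) (s + 5), with roots -5, -4.
The eigenvalues -5, -4 are distinct and real, so A is diagonalisable and x(t) = e^{At} x(0) = V diag(e^{λ_i t}) V^{-1} x(0), where the columns of V are the eigenvectors.
λ = -5: A - (-5)I = [[3, -3], [2, -2]]. Row 1 gives 3·v1 + (-3)·v2 = 0, so take v_1 = [1, 1]^T.
λ = -4: A - (-4)I = [[2, -3], [2, -3]]. Row 1 gives 2·v1 + (-3)·v2 = 0, so take v_2 = [-3, -2]^T.
V = [v_1 v_2] = [[1, -3], [1, -2]] has det V = 1, so V^{-1} = adj(V)/det V = [[-2, 3], [-1, 1]].
Modal coordinates z(0) = V^{-1} x(0): (-2)·(-2) + 3·1 = 7; (-1)·(-2) + 1·1 = 3; so z(0) = [7, 3]^T.
x_1(t) = Σ_i (v_i)_1 · z_i(0) · e^{λ_i t} (row 1 of V times the modal terms).
x_1(2.0) = 1·7·e^{-5·2.0} + (-3)·3·e^{-4·2.0} = 7·0.000045 + (-9)·0.000335 = -0.0027.

-0.0027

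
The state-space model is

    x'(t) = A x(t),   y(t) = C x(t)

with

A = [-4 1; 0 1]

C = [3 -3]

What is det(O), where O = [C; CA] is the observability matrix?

-36

CA = [[-12, 0]]
Observability matrix O = [C; CA] = [[3, -3], [-12, 0]]
det(O) = 3·0 - (-3)·(-12) = 0 - 36 = -36
Since det(O) ≠ 0, rank(O) = 2 and the system is completely observable.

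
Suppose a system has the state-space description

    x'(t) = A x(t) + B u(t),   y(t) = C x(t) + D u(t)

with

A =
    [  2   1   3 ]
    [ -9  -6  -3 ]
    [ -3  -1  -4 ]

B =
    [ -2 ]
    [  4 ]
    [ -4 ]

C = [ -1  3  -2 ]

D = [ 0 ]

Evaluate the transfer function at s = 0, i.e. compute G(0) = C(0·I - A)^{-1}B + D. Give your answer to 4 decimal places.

39.3333

G(0) = C(-A)^{-1}B + D = -C A^{-1} B + D.
det A = -12, so A^{-1} = (1/-12)·adj(A) = [[-7/4, -1/12, -5/4], [9/4, -1/12, 7/4], [3/4, 1/12, 1/4]]
A^{-1} B = [49/6, -71/6, -13/6]^T
C A^{-1} B = -118/3
G(0) = D - C A^{-1} B = 0 - (-118/3) = 118/3 ≈ 39.3333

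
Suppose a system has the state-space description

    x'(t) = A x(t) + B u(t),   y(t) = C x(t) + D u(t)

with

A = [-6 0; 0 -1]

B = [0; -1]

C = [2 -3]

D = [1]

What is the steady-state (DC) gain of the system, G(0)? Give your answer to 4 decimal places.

4.0000

G(0) = C(-A)^{-1}B + D = -C A^{-1} B + D.
det A = 6, so A^{-1} = (1/6)·adj(A) = [[-1/6, 0], [0, -1]]
A^{-1} B = [0, 1]^T
C A^{-1} B = -3
G(0) = D - C A^{-1} B = 1 - (-3) = 4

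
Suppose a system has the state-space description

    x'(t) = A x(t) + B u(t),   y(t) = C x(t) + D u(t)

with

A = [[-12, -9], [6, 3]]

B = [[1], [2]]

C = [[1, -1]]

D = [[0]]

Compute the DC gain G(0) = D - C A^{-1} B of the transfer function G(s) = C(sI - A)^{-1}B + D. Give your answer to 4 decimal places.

-2.8333

G(0) = C(-A)^{-1}B + D = -C A^{-1} B + D.
det A = 18, so A^{-1} = (1/18)·adj(A) = [[1/6, 1/2], [-1/3, -2/3]]
A^{-1} B = [7/6, -5/3]^T
C A^{-1} B = 17/6
G(0) = D - C A^{-1} B = 0 - (17/6) = -17/6 ≈ -2.8333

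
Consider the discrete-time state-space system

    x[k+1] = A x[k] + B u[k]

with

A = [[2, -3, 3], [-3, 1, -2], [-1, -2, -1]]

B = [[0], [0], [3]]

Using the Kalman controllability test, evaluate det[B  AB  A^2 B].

AB = [[9], [-6], [-3]]
A^2B = [[27], [-27], [6]]
Controllability matrix C = [B  AB  A^2B] = [[0, 9, 27], [0, -6, -27], [3, -3, 6]]
Expanding along the first row, det(C) = 0·((-6)·6 - (-27)·(-3)) - 9·(0·6 - (-27)·3) + 27·(0·(-3) - (-6)·3) = 0·(-117) - 9·81 + 27·18 = -243
Since det(C) ≠ 0, rank(C) = 3 and the system is completely controllable.

-243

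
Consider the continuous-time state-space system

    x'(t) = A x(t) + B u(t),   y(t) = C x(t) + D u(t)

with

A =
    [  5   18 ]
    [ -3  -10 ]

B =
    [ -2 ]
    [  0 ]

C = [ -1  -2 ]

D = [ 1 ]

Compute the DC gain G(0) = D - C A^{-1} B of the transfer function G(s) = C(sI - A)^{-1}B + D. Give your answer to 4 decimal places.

G(0) = C(-A)^{-1}B + D = -C A^{-1} B + D.
det A = 4, so A^{-1} = (1/4)·adj(A) = [[-5/2, -9/2], [3/4, 5/4]]
A^{-1} B = [5, -3/2]^T
C A^{-1} B = -2
G(0) = D - C A^{-1} B = 1 - (-2) = 3

3.0000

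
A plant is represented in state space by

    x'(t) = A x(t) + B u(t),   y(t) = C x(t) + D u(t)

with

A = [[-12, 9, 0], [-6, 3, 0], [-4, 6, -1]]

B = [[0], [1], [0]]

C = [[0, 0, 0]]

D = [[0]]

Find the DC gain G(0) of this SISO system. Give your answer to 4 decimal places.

0.0000

G(0) = C(-A)^{-1}B + D = -C A^{-1} B + D.
det A = -18, so A^{-1} = (1/-18)·adj(A) = [[1/6, -1/2, 0], [1/3, -2/3, 0], [4/3, -2, -1]]
A^{-1} B = [-1/2, -2/3, -2]^T
C A^{-1} B = 0
G(0) = D - C A^{-1} B = 0 - (0) = 0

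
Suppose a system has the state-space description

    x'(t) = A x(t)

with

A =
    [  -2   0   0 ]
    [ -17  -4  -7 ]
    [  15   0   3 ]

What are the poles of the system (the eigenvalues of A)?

det(sI - A) = s^3 - (tr A)s^2 + (M11 + M22 + M33)s - det A, where Mii is the 2×2 principal minor of A obtained by deleting row i and column i.
tr A = (-2) + (-4) + 3 = -3; M11 = (-4)·3 - (-7)·0 = -12 - 0 = -12; M22 = (-2)·3 - 0·15 = -6 - 0 = -6; M33 = (-2)·(-4) - 0·(-17) = 8 - 0 = 8; sum of minors = -10.
det A = (-2)·((-4)·3 - (-7)·0) - 0·((-17)·3 - (-7)·15) + 0·((-17)·0 - (-4)·15) = (-2)·(-12) - 0·54 + 0·60 = 24.
So p(s) = det(sI - A) = s^3 + 3s^2 - 10s - 24.
Rational-root test: any integer root divides -24. Testing small divisors, s = -2 works: p(-2) = -8 + 12 + 20 + (-24) = 0, so (s + 2) is a factor.
Dividing, p(s) = (s + 2)(s^2 + s - 12).
Factor s^2 + s - 12: two numbers with sum -1 and product -12 are 3 and -4, so s^2 + s - 12 = (s - 3)(s + 4).
Hence p(s) = (s - 3) (s + 2) (s + 4), with roots -4, -2, 3.
At least one eigenvalue has non-negative real part, so the system is not asymptotically stable.

-4, -2, 3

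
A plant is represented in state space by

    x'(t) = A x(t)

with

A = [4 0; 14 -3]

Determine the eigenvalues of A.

-3, 4

det(sI - A) = s^2 - (tr A)s + det A, with tr A = 4 + (-3) = 1 and det A = 4·(-3) - 0·14 = -12 - 0 = -12.
So p(s) = det(sI - A) = s^2 - s - 12.
Factor s^2 - s - 12: two numbers with sum 1 and product -12 are 4 and -3, so s^2 - s - 12 = (s - 4)(s + 3).
Hence p(s) = (s - 4) (s + 3), with roots -3, 4.
At least one eigenvalue has non-negative real part, so the system is not asymptotically stable.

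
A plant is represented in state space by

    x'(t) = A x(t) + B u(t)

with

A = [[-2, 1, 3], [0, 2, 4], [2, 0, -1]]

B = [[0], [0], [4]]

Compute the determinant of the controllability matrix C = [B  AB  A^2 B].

AB = [[12], [16], [-4]]
A^2B = [[-20], [16], [28]]
Controllability matrix C = [B  AB  A^2B] = [[0, 12, -20], [0, 16, 16], [4, -4, 28]]
Expanding along the first row, det(C) = 0·(16·28 - 16·(-4)) - 12·(0·28 - 16·4) + (-20)·(0·(-4) - 16·4) = 0·512 - 12·(-64) + (-20)·(-64) = 2048
Since det(C) ≠ 0, rank(C) = 3 and the system is completely controllable.

2048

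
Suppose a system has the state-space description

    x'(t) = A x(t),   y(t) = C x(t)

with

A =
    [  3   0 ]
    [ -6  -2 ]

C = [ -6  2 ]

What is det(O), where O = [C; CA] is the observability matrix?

CA = [[-30, -4]]
Observability matrix O = [C; CA] = [[-6, 2], [-30, -4]]
det(O) = (-6)·(-4) - 2·(-30) = 24 - (-60) = 84
Since det(O) ≠ 0, rank(O) = 2 and the system is completely observable.

84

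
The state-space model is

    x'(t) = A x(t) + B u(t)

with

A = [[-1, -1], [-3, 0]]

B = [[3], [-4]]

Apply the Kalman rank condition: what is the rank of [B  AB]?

AB = [[1], [-9]]
Controllability matrix C = [B  AB] = [[3, 1], [-4, -9]]
det(C) = 3·(-9) - 1·(-4) = -27 - (-4) = -23 ≠ 0, so rank(C) = 2.
rank(C) = 2 = n, so the pair (A, B) is completely controllable.

2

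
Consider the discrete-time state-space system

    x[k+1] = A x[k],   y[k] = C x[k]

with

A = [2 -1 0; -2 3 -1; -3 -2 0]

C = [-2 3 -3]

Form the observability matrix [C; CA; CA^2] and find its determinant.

-781

CA = [[-1, 17, -3]]
CA^2 = [[-27, 58, -17]]
Observability matrix O = [C; CA; CA^2] = [[-2, 3, -3], [-1, 17, -3], [-27, 58, -17]]
Expanding along the first row, det(O) = (-2)·(17·(-17) - (-3)·58) - 3·((-1)·(-17) - (-3)·(-27)) + (-3)·((-1)·58 - 17·(-27)) = (-2)·(-115) - 3·(-64) + (-3)·401 = -781
Since det(O) ≠ 0, rank(O) = 3 and the system is completely observable.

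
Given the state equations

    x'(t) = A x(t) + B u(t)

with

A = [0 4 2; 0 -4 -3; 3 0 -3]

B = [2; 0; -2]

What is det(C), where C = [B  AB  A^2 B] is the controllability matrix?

AB = [[-4], [6], [12]]
A^2B = [[48], [-60], [-48]]
Controllability matrix C = [B  AB  A^2B] = [[2, -4, 48], [0, 6, -60], [-2, 12, -48]]
Expanding along the first row, det(C) = 2·(6·(-48) - (-60)·12) - (-4)·(0·(-48) - (-60)·(-2)) + 48·(0·12 - 6·(-2)) = 2·432 - (-4)·(-120) + 48·12 = 960
Since det(C) ≠ 0, rank(C) = 3 and the system is completely controllable.

960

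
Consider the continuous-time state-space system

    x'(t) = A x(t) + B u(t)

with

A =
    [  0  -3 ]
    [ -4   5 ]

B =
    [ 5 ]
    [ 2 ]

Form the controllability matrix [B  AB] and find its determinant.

-38

AB = [[-6], [-10]]
Controllability matrix C = [B  AB] = [[5, -6], [2, -10]]
det(C) = 5·(-10) - (-6)·2 = -50 - (-12) = -38
Since det(C) ≠ 0, rank(C) = 2 and the system is completely controllable.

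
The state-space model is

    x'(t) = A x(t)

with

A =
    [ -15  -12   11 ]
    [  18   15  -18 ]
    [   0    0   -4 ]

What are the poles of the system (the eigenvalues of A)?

-4, -3, 3

det(sI - A) = s^3 - (tr A)s^2 + (M11 + M22 + M33)s - det A, where Mii is the 2×2 principal minor of A obtained by deleting row i and column i.
tr A = (-15) + 15 + (-4) = -4; M11 = 15·(-4) - (-18)·0 = -60 - 0 = -60; M22 = (-15)·(-4) - 11·0 = 60 - 0 = 60; M33 = (-15)·15 - (-12)·18 = -225 - (-216) = -9; sum of minors = -9.
det A = (-15)·(15·(-4) - (-18)·0) - (-12)·(18·(-4) - (-18)·0) + 11·(18·0 - 15·0) = (-15)·(-60) - (-12)·(-72) + 11·0 = 36.
So p(s) = det(sI - A) = s^3 + 4s^2 - 9s - 36.
Rational-root test: any integer root divides -36. Testing small divisors, s = -3 works: p(-3) = -27 + 36 + 27 + (-36) = 0, so (s + 3) is a factor.
Dividing, p(s) = (s + 3)(s^2 + s - 12).
Factor s^2 + s - 12: two numbers with sum -1 and product -12 are 3 and -4, so s^2 + s - 12 = (s - 3)(s + 4).
Hence p(s) = (s - 3) (s + 3) (s + 4), with roots -4, -3, 3.
At least one eigenvalue has non-negative real part, so the system is not asymptotically stable.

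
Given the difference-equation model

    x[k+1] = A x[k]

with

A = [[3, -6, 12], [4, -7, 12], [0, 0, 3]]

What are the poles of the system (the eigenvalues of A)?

-3, -1, 3

det(zI - A) = z^3 - (tr A)z^2 + (M11 + M22 + M33)z - det A, where Mii is the 2×2 principal minor of A obtained by deleting row i and column i.
tr A = 3 + (-7) + 3 = -1; M11 = (-7)·3 - 12·0 = -21 - 0 = -21; M22 = 3·3 - 12·0 = 9 - 0 = 9; M33 = 3·(-7) - (-6)·4 = -21 - (-24) = 3; sum of minors = -9.
det A = 3·((-7)·3 - 12·0) - (-6)·(4·3 - 12·0) + 12·(4·0 - (-7)·0) = 3·(-21) - (-6)·12 + 12·0 = 9.
So p(z) = det(zI - A) = z^3 + z^2 - 9z - 9.
Rational-root test: any integer root divides -9. Testing small divisors, z = -1 works: p(-1) = -1 + 1 + 9 + (-9) = 0, so (z + 1) is a factor.
Dividing, p(z) = (z + 1)(z^2 - 9).
Factor z^2 - 9: two numbers with sum 0 and product -9 are 3 and -3, so z^2 - 9 = (z - 3)(z + 3).
Hence p(z) = (z - 3) (z + 1) (z + 3), with roots -3, -1, 3.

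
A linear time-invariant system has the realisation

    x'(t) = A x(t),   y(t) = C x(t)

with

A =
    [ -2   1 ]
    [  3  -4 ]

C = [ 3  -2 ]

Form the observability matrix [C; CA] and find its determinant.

9

CA = [[-12, 11]]
Observability matrix O = [C; CA] = [[3, -2], [-12, 11]]
det(O) = 3·11 - (-2)·(-12) = 33 - 24 = 9
Since det(O) ≠ 0, rank(O) = 2 and the system is completely observable.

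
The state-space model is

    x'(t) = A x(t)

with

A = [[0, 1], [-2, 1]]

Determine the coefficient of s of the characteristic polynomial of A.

For a 2×2 matrix, det(sI - A) = s^2 - (tr A)s + det A.
tr A = 1, det A = 2.
So p(s) = s^2 - s + 2.
The coefficient of s is -1.

-1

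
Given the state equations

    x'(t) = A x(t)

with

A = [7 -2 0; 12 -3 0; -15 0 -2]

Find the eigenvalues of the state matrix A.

det(sI - A) = s^3 - (tr A)s^2 + (M11 + M22 + M33)s - det A, where Mii is the 2×2 principal minor of A obtained by deleting row i and column i.
tr A = 7 + (-3) + (-2) = 2; M11 = (-3)·(-2) - 0·0 = 6 - 0 = 6; M22 = 7·(-2) - 0·(-15) = -14 - 0 = -14; M33 = 7·(-3) - (-2)·12 = -21 - (-24) = 3; sum of minors = -5.
det A = 7·((-3)·(-2) - 0·0) - (-2)·(12·(-2) - 0·(-15)) + 0·(12·0 - (-3)·(-15)) = 7·6 - (-2)·(-24) + 0·(-45) = -6.
So p(s) = det(sI - A) = s^3 - 2s^2 - 5s + 6.
Rational-root test: any integer root divides 6. Testing small divisors, s = 1 works: p(1) = 1 + (-2) + (-5) + 6 = 0, so (s - 1) is a factor.
Dividing, p(s) = (s - 1)(s^2 - s - 6).
Factor s^2 - s - 6: two numbers with sum 1 and product -6 are 3 and -2, so s^2 - s - 6 = (s - 3)(s + 2).
Hence p(s) = (s - 3) (s - 1) (s + 2), with roots -2, 1, 3.
At least one eigenvalue has non-negative real part, so the system is not asymptotically stable.

-2, 1, 3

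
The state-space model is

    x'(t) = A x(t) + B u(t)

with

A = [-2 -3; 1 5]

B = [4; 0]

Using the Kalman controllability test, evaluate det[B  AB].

16

AB = [[-8], [4]]
Controllability matrix C = [B  AB] = [[4, -8], [0, 4]]
det(C) = 4·4 - (-8)·0 = 16 - 0 = 16
Since det(C) ≠ 0, rank(C) = 2 and the system is completely controllable.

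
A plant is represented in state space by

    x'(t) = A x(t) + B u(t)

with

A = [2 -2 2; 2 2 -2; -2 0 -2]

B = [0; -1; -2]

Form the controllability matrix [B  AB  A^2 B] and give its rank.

AB = [[-2], [2], [4]]
A^2B = [[0], [-8], [-4]]
Controllability matrix C = [B  AB  A^2B] = [[0, -2, 0], [-1, 2, -8], [-2, 4, -4]]
det(C) = 0·(2·(-4) - (-8)·4) - (-2)·((-1)·(-4) - (-8)·(-2)) + 0·((-1)·4 - 2·(-2)) = 0·24 - (-2)·(-12) + 0·0 = -24 ≠ 0, so rank(C) = 3.
rank(C) = 3 = n, so the pair (A, B) is completely controllable.

3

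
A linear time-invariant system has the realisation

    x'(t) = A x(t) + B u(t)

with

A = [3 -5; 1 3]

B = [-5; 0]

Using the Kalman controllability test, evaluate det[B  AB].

25

AB = [[-15], [-5]]
Controllability matrix C = [B  AB] = [[-5, -15], [0, -5]]
det(C) = (-5)·(-5) - (-15)·0 = 25 - 0 = 25
Since det(C) ≠ 0, rank(C) = 2 and the system is completely controllable.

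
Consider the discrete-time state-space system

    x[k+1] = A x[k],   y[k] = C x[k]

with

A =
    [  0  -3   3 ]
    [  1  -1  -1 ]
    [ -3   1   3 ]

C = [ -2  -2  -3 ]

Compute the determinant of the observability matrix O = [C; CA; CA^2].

CA = [[7, 5, -13]]
CA^2 = [[44, -39, -23]]
Observability matrix O = [C; CA; CA^2] = [[-2, -2, -3], [7, 5, -13], [44, -39, -23]]
Expanding along the first row, det(O) = (-2)·(5·(-23) - (-13)·(-39)) - (-2)·(7·(-23) - (-13)·44) + (-3)·(7·(-39) - 5·44) = (-2)·(-622) - (-2)·411 + (-3)·(-493) = 3545
Since det(O) ≠ 0, rank(O) = 3 and the system is completely observable.

3545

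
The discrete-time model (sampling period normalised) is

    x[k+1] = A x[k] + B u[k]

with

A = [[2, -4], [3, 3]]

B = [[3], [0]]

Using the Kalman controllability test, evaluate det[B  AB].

27

AB = [[6], [9]]
Controllability matrix C = [B  AB] = [[3, 6], [0, 9]]
det(C) = 3·9 - 6·0 = 27 - 0 = 27
Since det(C) ≠ 0, rank(C) = 2 and the system is completely controllable.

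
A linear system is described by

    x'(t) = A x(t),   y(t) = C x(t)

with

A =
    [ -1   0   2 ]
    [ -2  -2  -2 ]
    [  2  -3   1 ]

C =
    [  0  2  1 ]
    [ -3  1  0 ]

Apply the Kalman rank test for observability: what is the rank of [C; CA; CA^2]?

3

CA = [[-2, -7, -3], [1, -2, -8]]
CA^2 = [[10, 23, 7], [-13, 28, -2]]
Observability matrix O = [C; CA; CA^2] = [[0, 2, 1], [-3, 1, 0], [-2, -7, -3], [1, -2, -8], [10, 23, 7], [-13, 28, -2]]
Take the 3×3 submatrix of O formed by rows 1, 2, 3: [[0, 2, 1], [-3, 1, 0], [-2, -7, -3]]. Its determinant is 0·(1·(-3) - 0·(-7)) - 2·((-3)·(-3) - 0·(-2)) + 1·((-3)·(-7) - 1·(-2)) = 0·(-3) - 2·9 + 1·23 = 5 ≠ 0.
So rank(O) ≥ 3; since O has 3 columns, rank(O) = 3.
rank(O) = 3 = n, so the pair (A, C) is completely observable.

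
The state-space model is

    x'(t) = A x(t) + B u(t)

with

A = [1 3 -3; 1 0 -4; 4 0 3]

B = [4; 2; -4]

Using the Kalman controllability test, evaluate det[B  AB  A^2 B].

9136

AB = [[22], [20], [4]]
A^2B = [[70], [6], [100]]
Controllability matrix C = [B  AB  A^2B] = [[4, 22, 70], [2, 20, 6], [-4, 4, 100]]
Expanding along the first row, det(C) = 4·(20·100 - 6·4) - 22·(2·100 - 6·(-4)) + 70·(2·4 - 20·(-4)) = 4·1976 - 22·224 + 70·88 = 9136
Since det(C) ≠ 0, rank(C) = 3 and the system is completely controllable.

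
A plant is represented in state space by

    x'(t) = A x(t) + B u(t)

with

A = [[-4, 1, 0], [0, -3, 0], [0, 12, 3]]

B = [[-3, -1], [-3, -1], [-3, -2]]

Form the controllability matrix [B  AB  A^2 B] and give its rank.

AB = [[9, 3], [9, 3], [-45, -18]]
A^2B = [[-27, -9], [-27, -9], [-27, -18]]
Controllability matrix C = [B  AB  A^2B] = [[-3, -1, 9, 3, -27, -9], [-3, -1, 9, 3, -27, -9], [-3, -2, -45, -18, -27, -18]]
The rows r1, r2, r3 of C are linearly dependent: -r1 + r2 = 0 (check each entry), so rank(C) ≤ 2.
The 2×2 minor from rows 1, 3, columns 1, 2 is (-3)·(-2) - (-1)·(-3) = 6 - 3 = 3 ≠ 0, so rank(C) = 2.
rank(C) = 2 < n = 3, so the pair (A, B) is not completely controllable.

2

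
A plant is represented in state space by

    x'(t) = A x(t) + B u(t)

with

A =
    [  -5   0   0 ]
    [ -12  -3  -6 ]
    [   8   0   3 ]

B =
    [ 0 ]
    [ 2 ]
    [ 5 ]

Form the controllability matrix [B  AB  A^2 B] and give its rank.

2

AB = [[0], [-36], [15]]
A^2B = [[0], [18], [45]]
Controllability matrix C = [B  AB  A^2B] = [[0, 0, 0], [2, -36, 18], [5, 15, 45]]
Row 1 of C is identically zero, so rank(C) ≤ 2.
The 2×2 minor from rows 2, 3, columns 1, 2 is 2·15 - (-36)·5 = 30 - (-180) = 210 ≠ 0, so rank(C) = 2.
rank(C) = 2 < n = 3, so the pair (A, B) is not completely controllable.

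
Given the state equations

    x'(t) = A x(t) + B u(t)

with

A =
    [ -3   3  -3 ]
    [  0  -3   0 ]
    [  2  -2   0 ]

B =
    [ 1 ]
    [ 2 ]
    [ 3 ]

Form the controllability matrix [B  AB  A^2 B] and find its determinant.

AB = [[-6], [-6], [-2]]
A^2B = [[6], [18], [0]]
Controllability matrix C = [B  AB  A^2B] = [[1, -6, 6], [2, -6, 18], [3, -2, 0]]
Expanding along the first row, det(C) = 1·((-6)·0 - 18·(-2)) - (-6)·(2·0 - 18·3) + 6·(2·(-2) - (-6)·3) = 1·36 - (-6)·(-54) + 6·14 = -204
Since det(C) ≠ 0, rank(C) = 3 and the system is completely controllable.

-204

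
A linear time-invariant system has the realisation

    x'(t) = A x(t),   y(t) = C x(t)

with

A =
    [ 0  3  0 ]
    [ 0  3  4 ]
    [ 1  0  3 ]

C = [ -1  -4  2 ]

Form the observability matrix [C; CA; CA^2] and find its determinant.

-2536

CA = [[2, -15, -10]]
CA^2 = [[-10, -39, -90]]
Observability matrix O = [C; CA; CA^2] = [[-1, -4, 2], [2, -15, -10], [-10, -39, -90]]
Expanding along the first row, det(O) = (-1)·((-15)·(-90) - (-10)·(-39)) - (-4)·(2·(-90) - (-10)·(-10)) + 2·(2·(-39) - (-15)·(-10)) = (-1)·960 - (-4)·(-280) + 2·(-228) = -2536
Since det(O) ≠ 0, rank(O) = 3 and the system is completely observable.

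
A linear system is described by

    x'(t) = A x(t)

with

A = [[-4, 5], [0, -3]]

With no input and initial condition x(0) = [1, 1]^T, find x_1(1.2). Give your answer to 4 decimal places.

det(sI - A) = s^2 - (tr A)s + det A, with tr A = (-4) + (-3) = -7 and det A = (-4)·(-3) - 5·0 = 12 - 0 = 12.
So p(s) = det(sI - A) = s^2 + 7s + 12.
Factor s^2 + 7s + 12: two numbers with sum -7 and product 12 are -3 and -4, so s^2 + 7s + 12 = (s + 3)(s + 4).
Hence p(s) = (s + 3) (s + 4), with roots -4, -3.
The eigenvalues -4, -3 are distinct and real, so A is diagonalisable and x(t) = e^{At} x(0) = V diag(e^{λ_i t}) V^{-1} x(0), where the columns of V are the eigenvectors.
λ = -4: A - (-4)I = [[0, 5], [0, 1]]. Row 1 gives 0·v1 + 5·v2 = 0, so take v_1 = [1, 0]^T.
λ = -3: A - (-3)I = [[-1, 5], [0, 0]]. Row 1 gives (-1)·v1 + 5·v2 = 0, so take v_2 = [-5, -1]^T.
V = [v_1 v_2] = [[1, -5], [0, -1]] has det V = -1, so V^{-1} = adj(V)/det V = [[1, -5], [0, -1]].
Modal coordinates z(0) = V^{-1} x(0): 1·1 + (-5)·1 = -4; 0·1 + (-1)·1 = -1; so z(0) = [-4, -1]^T.
x_1(t) = Σ_i (v_i)_1 · z_i(0) · e^{λ_i t} (row 1 of V times the modal terms).
x_1(1.2) = 1·(-4)·e^{-4·1.2} + (-5)·(-1)·e^{-3·1.2} = (-4)·0.008230 + 5·0.027324 = 0.1037.

0.1037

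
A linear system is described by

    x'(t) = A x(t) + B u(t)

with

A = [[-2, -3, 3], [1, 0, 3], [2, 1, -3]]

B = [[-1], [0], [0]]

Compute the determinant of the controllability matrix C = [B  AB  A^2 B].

17

AB = [[2], [-1], [-2]]
A^2B = [[-7], [-4], [9]]
Controllability matrix C = [B  AB  A^2B] = [[-1, 2, -7], [0, -1, -4], [0, -2, 9]]
Expanding along the first row, det(C) = (-1)·((-1)·9 - (-4)·(-2)) - 2·(0·9 - (-4)·0) + (-7)·(0·(-2) - (-1)·0) = (-1)·(-17) - 2·0 + (-7)·0 = 17
Since det(C) ≠ 0, rank(C) = 3 and the system is completely controllable.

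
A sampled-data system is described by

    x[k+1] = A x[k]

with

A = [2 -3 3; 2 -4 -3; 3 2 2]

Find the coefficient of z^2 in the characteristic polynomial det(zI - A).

0

Expand det(zI - A) for the 3×3 matrix.
p(z) = z^3 - 9z - 83.
(Check: constant term = det(-A) = (-1)^3 det A = -83; coefficient of z^2 = -tr A = 0.)
The coefficient of z^2 is 0.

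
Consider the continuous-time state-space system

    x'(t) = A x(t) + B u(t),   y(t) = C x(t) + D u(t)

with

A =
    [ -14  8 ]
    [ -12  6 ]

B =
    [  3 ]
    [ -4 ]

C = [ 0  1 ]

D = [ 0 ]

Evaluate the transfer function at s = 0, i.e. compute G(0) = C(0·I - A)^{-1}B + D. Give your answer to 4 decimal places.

G(0) = C(-A)^{-1}B + D = -C A^{-1} B + D.
det A = 12, so A^{-1} = (1/12)·adj(A) = [[1/2, -2/3], [1, -7/6]]
A^{-1} B = [25/6, 23/3]^T
C A^{-1} B = 23/3
G(0) = D - C A^{-1} B = 0 - (23/3) = -23/3 ≈ -7.6667

-7.6667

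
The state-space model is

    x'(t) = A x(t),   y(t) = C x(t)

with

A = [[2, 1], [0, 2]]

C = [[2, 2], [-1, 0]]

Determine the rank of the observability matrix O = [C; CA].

CA = [[4, 6], [-2, -1]]
Observability matrix O = [C; CA] = [[2, 2], [-1, 0], [4, 6], [-2, -1]]
Take the 2×2 submatrix of O formed by rows 1, 2: [[2, 2], [-1, 0]]. Its determinant is 2·0 - 2·(-1) = 0 - (-2) = 2 ≠ 0.
So rank(O) ≥ 2; since O has 2 columns, rank(O) = 2.
rank(O) = 2 = n, so the pair (A, C) is completely observable.

2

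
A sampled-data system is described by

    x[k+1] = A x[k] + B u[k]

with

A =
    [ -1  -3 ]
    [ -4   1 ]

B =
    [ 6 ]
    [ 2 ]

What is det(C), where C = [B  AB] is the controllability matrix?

AB = [[-12], [-22]]
Controllability matrix C = [B  AB] = [[6, -12], [2, -22]]
det(C) = 6·(-22) - (-12)·2 = -132 - (-24) = -108
Since det(C) ≠ 0, rank(C) = 2 and the system is completely controllable.

-108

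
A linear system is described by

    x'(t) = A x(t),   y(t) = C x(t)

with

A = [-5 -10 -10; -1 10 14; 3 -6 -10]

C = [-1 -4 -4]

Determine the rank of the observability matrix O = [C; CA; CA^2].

CA = [[-3, -6, -6]]
CA^2 = [[3, 6, 6]]
Observability matrix O = [C; CA; CA^2] = [[-1, -4, -4], [-3, -6, -6], [3, 6, 6]]
The columns c1, c2, c3 of O are linearly dependent: -c2 + c3 = 0 (check each entry), so rank(O) ≤ 2.
The 2×2 minor from rows 1, 2, columns 1, 2 is (-1)·(-6) - (-4)·(-3) = 6 - 12 = -6 ≠ 0, so rank(O) = 2.
rank(O) = 2 < n = 3, so the pair (A, C) is not completely observable.

2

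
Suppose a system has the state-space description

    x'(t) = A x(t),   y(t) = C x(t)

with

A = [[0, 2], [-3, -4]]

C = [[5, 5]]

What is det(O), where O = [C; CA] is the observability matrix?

25

CA = [[-15, -10]]
Observability matrix O = [C; CA] = [[5, 5], [-15, -10]]
det(O) = 5·(-10) - 5·(-15) = -50 - (-75) = 25
Since det(O) ≠ 0, rank(O) = 2 and the system is completely observable.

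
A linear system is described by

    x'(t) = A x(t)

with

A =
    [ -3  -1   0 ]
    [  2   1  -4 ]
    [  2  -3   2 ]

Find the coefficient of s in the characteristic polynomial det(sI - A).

Expand det(sI - A) for the 3×3 matrix.
p(s) = s^3 - 17s - 42.
(Check: constant term = det(-A) = (-1)^3 det A = -42; coefficient of s^2 = -tr A = 0.)
The coefficient of s is -17.

-17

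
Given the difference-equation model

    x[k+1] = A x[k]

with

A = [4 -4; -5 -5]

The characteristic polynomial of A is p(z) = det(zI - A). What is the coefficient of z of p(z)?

For a 2×2 matrix, det(zI - A) = z^2 - (tr A)z + det A.
tr A = -1, det A = -40.
So p(z) = z^2 + z - 40.
The coefficient of z is 1.

1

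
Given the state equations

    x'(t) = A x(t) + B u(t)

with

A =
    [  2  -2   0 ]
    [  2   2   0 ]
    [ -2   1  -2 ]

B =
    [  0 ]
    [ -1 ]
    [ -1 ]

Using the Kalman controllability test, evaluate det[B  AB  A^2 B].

-40

AB = [[2], [-2], [1]]
A^2B = [[8], [0], [-8]]
Controllability matrix C = [B  AB  A^2B] = [[0, 2, 8], [-1, -2, 0], [-1, 1, -8]]
Expanding along the first row, det(C) = 0·((-2)·(-8) - 0·1) - 2·((-1)·(-8) - 0·(-1)) + 8·((-1)·1 - (-2)·(-1)) = 0·16 - 2·8 + 8·(-3) = -40
Since det(C) ≠ 0, rank(C) = 3 and the system is completely controllable.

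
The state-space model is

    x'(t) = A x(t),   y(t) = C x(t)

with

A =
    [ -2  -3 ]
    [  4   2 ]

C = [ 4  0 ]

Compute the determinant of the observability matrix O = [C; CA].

CA = [[-8, -12]]
Observability matrix O = [C; CA] = [[4, 0], [-8, -12]]
det(O) = 4·(-12) - 0·(-8) = -48 - 0 = -48
Since det(O) ≠ 0, rank(O) = 2 and the system is completely observable.

-48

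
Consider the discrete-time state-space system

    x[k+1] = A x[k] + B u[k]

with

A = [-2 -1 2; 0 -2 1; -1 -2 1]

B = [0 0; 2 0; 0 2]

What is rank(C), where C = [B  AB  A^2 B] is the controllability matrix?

3

AB = [[-2, 4], [-4, 2], [-4, 2]]
A^2B = [[0, -6], [4, -2], [6, -6]]
Controllability matrix C = [B  AB  A^2B] = [[0, 0, -2, 4, 0, -6], [2, 0, -4, 2, 4, -2], [0, 2, -4, 2, 6, -6]]
Take the 3×3 submatrix of C formed by columns 1, 2, 3: [[0, 0, -2], [2, 0, -4], [0, 2, -4]]. Its determinant is 0·(0·(-4) - (-4)·2) - 0·(2·(-4) - (-4)·0) + (-2)·(2·2 - 0·0) = 0·8 - 0·(-8) + (-2)·4 = -8 ≠ 0.
So rank(C) ≥ 3; since C has 3 rows, rank(C) = 3.
rank(C) = 3 = n, so the pair (A, B) is completely controllable.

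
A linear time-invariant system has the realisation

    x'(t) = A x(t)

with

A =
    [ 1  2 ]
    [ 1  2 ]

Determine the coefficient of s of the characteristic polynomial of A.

For a 2×2 matrix, det(sI - A) = s^2 - (tr A)s + det A.
tr A = 3, det A = 0.
So p(s) = s^2 - 3s.
The coefficient of s is -3.

-3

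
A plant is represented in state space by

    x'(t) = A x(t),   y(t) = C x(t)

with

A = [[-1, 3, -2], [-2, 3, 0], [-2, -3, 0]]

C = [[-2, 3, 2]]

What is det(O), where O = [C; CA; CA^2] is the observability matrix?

CA = [[-8, -3, 4]]
CA^2 = [[6, -45, 16]]
Observability matrix O = [C; CA; CA^2] = [[-2, 3, 2], [-8, -3, 4], [6, -45, 16]]
Expanding along the first row, det(O) = (-2)·((-3)·16 - 4·(-45)) - 3·((-8)·16 - 4·6) + 2·((-8)·(-45) - (-3)·6) = (-2)·132 - 3·(-152) + 2·378 = 948
Since det(O) ≠ 0, rank(O) = 3 and the system is completely observable.

948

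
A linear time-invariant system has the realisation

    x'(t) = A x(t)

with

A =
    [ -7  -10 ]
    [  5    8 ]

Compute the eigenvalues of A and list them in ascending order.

-2, 3

det(sI - A) = s^2 - (tr A)s + det A, with tr A = (-7) + 8 = 1 and det A = (-7)·8 - (-10)·5 = -56 - (-50) = -6.
So p(s) = det(sI - A) = s^2 - s - 6.
Factor s^2 - s - 6: two numbers with sum 1 and product -6 are 3 and -2, so s^2 - s - 6 = (s - 3)(s + 2).
Hence p(s) = (s - 3) (s + 2), with roots -2, 3.
At least one eigenvalue has non-negative real part, so the system is not asymptotically stable.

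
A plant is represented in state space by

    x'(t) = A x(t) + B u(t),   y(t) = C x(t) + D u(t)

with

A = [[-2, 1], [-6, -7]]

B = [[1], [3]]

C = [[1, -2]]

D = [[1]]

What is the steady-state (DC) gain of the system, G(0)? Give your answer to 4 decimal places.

G(0) = C(-A)^{-1}B + D = -C A^{-1} B + D.
det A = 20, so A^{-1} = (1/20)·adj(A) = [[-7/20, -1/20], [3/10, -1/10]]
A^{-1} B = [-1/2, 0]^T
C A^{-1} B = -1/2
G(0) = D - C A^{-1} B = 1 - (-1/2) = 3/2 ≈ 1.5000

1.5000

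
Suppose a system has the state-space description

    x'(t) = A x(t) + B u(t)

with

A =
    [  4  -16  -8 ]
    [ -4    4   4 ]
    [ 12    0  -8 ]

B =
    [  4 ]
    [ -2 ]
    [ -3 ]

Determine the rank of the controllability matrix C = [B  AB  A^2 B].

2

AB = [[72], [-36], [72]]
A^2B = [[288], [-144], [288]]
Controllability matrix C = [B  AB  A^2B] = [[4, 72, 288], [-2, -36, -144], [-3, 72, 288]]
The rows r1, r2, r3 of C are linearly dependent: r1 + 2·r2 = 0 (check each entry), so rank(C) ≤ 2.
The 2×2 minor from rows 1, 3, columns 1, 2 is 4·72 - 72·(-3) = 288 - (-216) = 504 ≠ 0, so rank(C) = 2.
rank(C) = 2 < n = 3, so the pair (A, B) is not completely controllable.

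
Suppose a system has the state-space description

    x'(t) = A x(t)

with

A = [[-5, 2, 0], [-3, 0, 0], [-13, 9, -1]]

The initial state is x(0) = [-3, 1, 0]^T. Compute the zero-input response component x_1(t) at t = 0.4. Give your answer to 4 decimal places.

det(sI - A) = s^3 - (tr A)s^2 + (M11 + M22 + M33)s - det A, where Mii is the 2×2 principal minor of A obtained by deleting row i and column i.
tr A = (-5) + 0 + (-1) = -6; M11 = 0·(-1) - 0·9 = 0 - 0 = 0; M22 = (-5)·(-1) - 0·(-13) = 5 - 0 = 5; M33 = (-5)·0 - 2·(-3) = 0 - (-6) = 6; sum of minors = 11.
det A = (-5)·(0·(-1) - 0·9) - 2·((-3)·(-1) - 0·(-13)) + 0·((-3)·9 - 0·(-13)) = (-5)·0 - 2·3 + 0·(-27) = -6.
So p(s) = det(sI - A) = s^3 + 6s^2 + 11s + 6.
Rational-root test: any integer root divides 6. Testing small divisors, s = -1 works: p(-1) = -1 + 6 + (-11) + 6 = 0, so (s + 1) is a factor.
Dividing, p(s) = (s + 1)(s^2 + 5s + 6).
Factor s^2 + 5s + 6: two numbers with sum -5 and product 6 are -2 and -3, so s^2 + 5s + 6 = (s + 2)(s + 3).
Hence p(s) = (s + 1) (s + 2) (s + 3), with roots -3, -2, -1.
The eigenvalues -3, -2, -1 are distinct and real, so A is diagonalisable and x(t) = e^{At} x(0) = V diag(e^{λ_i t}) V^{-1} x(0), where the columns of V are the eigenvectors.
λ = -3: A - (-3)I = [[-2, 2, 0], [-3, 3, 0], [-13, 9, 2]]. v must be orthogonal to every row; (row 1) × (row 3) = [4, 4, 8], so take v_1 = [1, 1, 2]^T.
λ = -2: A - (-2)I = [[-3, 2, 0], [-3, 2, 0], [-13, 9, 1]]. v must be orthogonal to every row; (row 1) × (row 3) = [2, 3, -1], so take v_2 = [2, 3, -1]^T.
λ = -1: A - (-1)I = [[-4, 2, 0], [-3, 1, 0], [-13, 9, 0]]. v must be orthogonal to every row; (row 1) × (row 2) = [0, 0, 2], so take v_3 = [0, 0, 1]^T.
V = [v_1 v_2 v_3] = [[1, 2, 0], [1, 3, 0], [2, -1, 1]] has det V = 1, so V^{-1} = adj(V)/det V = [[3, -2, 0], [-1, 1, 0], [-7, 5, 1]].
Modal coordinates z(0) = V^{-1} x(0): 3·(-3) + (-2)·1 + 0·0 = -11; (-1)·(-3) + 1·1 + 0·0 = 4; (-7)·(-3) + 5·1 + 1·0 = 26; so z(0) = [-11, 4, 26]^T.
x_1(t) = Σ_i (v_i)_1 · z_i(0) · e^{λ_i t} (row 1 of V times the modal terms).
x_1(0.4) = 1·(-11)·e^{-3·0.4} + 2·4·e^{-2·0.4} + 0·26·e^{-1·0.4} = (-11)·0.301194 + 8·0.449329 + 0·0.670320 = 0.2815.

0.2815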